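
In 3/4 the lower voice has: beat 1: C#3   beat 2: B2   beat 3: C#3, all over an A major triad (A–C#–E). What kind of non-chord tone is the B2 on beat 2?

The harmony at that moment is A major triad (A, C#, E); B2 is not a chord tone.
It is approached by step down from C#3 and left by step up to C#3.
Step away and step back to the same note — a neighbor tone (lower neighbor).

Lower neighbor tone.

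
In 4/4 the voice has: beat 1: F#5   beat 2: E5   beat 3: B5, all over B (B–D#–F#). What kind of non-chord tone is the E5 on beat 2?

The harmony at that moment is B major triad (B, D#, F#); E5 is not a chord tone.
It is approached by step down from F#5 and left by leap up to B5.
Step in, leap out, on a weak beat — an escape tone.

Escape tone.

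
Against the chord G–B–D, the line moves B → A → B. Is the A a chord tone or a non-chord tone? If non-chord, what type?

Non-chord tone — a neighbor tone.

The harmony at that moment is G major triad (G, B, D); A is not a chord tone.
It is approached by step down from B and left by step up to B.
Step away and step back to the same note — a neighbor tone (lower neighbor).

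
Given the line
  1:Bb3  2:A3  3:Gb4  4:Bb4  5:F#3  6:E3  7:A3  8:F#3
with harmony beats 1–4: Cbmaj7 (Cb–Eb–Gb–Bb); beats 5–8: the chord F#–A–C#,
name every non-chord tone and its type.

The harmony at that moment is Cb major seventh chord (Cb, Eb, Gb, Bb); A3 is not a chord tone.
It is approached by step down from Bb3 and left by leap up to Gb4.
Step in, leap out — an escape tone.
The harmony at that moment is F# minor triad (F#, A, C#); E3 is not a chord tone.
It is approached by step down from F#3 and left by leap up to A3.
Step in, leap out — an escape tone.

A3 (beat 2) — escape tone; E3 (beat 6) — escape tone.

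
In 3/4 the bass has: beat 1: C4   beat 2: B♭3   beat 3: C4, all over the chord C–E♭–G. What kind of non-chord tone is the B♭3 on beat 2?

Lower neighbor tone.

The harmony at that moment is C minor triad (C, E♭, G); B♭3 is not a chord tone.
It is approached by step down from C4 and left by step up to C4.
Step away and step back to the same note — a neighbor tone (lower neighbor).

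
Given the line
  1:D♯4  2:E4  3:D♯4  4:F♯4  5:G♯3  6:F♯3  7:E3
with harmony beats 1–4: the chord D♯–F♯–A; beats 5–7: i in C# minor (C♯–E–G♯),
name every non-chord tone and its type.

The harmony at that moment is D♯ diminished triad (D♯, F♯, A); E4 is not a chord tone.
It is approached by step up from D♯4 and left by step down to D♯4.
Step away and step back to the same note — a neighbor tone (upper neighbor).
The harmony at that moment is C♯ minor triad (C♯, E, G♯); F♯3 is not a chord tone.
It is approached by step down from G♯3 and left by step down to E3.
Step in, step out in the same direction — a passing tone.

E4 (beat 2) — neighbor tone; F♯3 (beat 6) — passing tone.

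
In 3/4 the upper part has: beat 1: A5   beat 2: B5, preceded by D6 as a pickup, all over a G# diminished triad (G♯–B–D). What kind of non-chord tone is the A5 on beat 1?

Appoggiatura.

The harmony at that moment is G♯ diminished triad (G♯, B, D); A5 is not a chord tone.
It is approached by leap down from D6 and left by step up to B5.
Leap in, step out, metrically accented — an appoggiatura.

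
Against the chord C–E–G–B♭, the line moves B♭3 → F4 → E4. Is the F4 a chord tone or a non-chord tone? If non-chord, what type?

The harmony at that moment is C dominant seventh chord (C, E, G, B♭); F4 is not a chord tone.
It is approached by leap up from B♭3 and left by step down to E4.
Leap in, step out — an appoggiatura.

Non-chord tone — an appoggiatura.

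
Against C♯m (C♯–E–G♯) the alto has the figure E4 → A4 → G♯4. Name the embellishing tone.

A4 is an appoggiatura.

The harmony at that moment is C♯ minor triad (C♯, E, G♯); A4 is not a chord tone.
It is approached by leap up from E4 and left by step down to G♯4.
Leap in, step out — an appoggiatura.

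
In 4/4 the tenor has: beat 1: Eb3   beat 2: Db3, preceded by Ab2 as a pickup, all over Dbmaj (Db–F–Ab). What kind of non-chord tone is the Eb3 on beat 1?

The harmony at that moment is Db major triad (Db, F, Ab); Eb3 is not a chord tone.
It is approached by leap up from Ab2 and left by step down to Db3.
Leap in, step out, metrically accented — an appoggiatura.

Appoggiatura.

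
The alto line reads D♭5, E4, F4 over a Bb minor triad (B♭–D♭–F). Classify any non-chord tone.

The harmony at that moment is B♭ minor triad (B♭, D♭, F); E4 is not a chord tone.
It is approached by leap down from D♭5 and left by step up to F4.
Leap in, step out — an appoggiatura.

E4 is an appoggiatura.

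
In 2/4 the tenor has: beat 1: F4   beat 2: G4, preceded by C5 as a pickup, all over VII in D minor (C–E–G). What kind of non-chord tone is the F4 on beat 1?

The harmony at that moment is C major triad (C, E, G); F4 is not a chord tone.
It is approached by leap down from C5 and left by step up to G4.
Leap in, step out, metrically accented — an appoggiatura.

Appoggiatura.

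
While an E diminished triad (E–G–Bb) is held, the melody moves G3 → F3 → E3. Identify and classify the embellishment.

F3 is a passing tone.

The harmony at that moment is E diminished triad (E, G, Bb); F3 is not a chord tone.
It is approached by step down from G3 and left by step down to E3.
Step in, step out in the same direction — a passing tone.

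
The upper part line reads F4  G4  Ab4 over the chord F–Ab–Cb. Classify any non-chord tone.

G4 is a passing tone.

The harmony at that moment is F diminished triad (F, Ab, Cb); G4 is not a chord tone.
It is approached by step up from F4 and left by step up to Ab4.
Step in, step out in the same direction — a passing tone.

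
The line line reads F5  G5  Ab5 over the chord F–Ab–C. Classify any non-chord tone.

The harmony at that moment is F minor triad (F, Ab, C); G5 is not a chord tone.
It is approached by step up from F5 and left by step up to Ab5.
Step in, step out in the same direction — a passing tone.

G5 is a passing tone.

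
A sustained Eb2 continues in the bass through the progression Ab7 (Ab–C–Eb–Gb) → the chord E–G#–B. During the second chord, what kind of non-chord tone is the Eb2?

The harmony at that moment is E major triad (E, G#, B); Eb2 is not a chord tone.
It is held over (the same pitch as the preceding Eb2) and then sustained as the same pitch into the next harmony.
Sustained through a change of harmony — a pedal tone.

Pedal tone (pedal point).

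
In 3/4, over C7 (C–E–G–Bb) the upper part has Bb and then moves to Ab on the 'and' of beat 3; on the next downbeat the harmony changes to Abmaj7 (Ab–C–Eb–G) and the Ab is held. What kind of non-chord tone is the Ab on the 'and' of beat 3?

The harmony at that moment is C dominant seventh chord (C, E, G, Bb); Ab is not a chord tone.
It is approached by step down from Bb and then sustained as the same pitch into the next harmony.
Arriving early and becoming a chord tone when the harmony changes — an anticipation.

Anticipation.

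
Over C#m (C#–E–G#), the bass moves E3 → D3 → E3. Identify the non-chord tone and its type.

D3 is a neighbor tone.

The harmony at that moment is C# minor triad (C#, E, G#); D3 is not a chord tone.
It is approached by step down from E3 and left by step up to E3.
Step away and step back to the same note — a neighbor tone (lower neighbor).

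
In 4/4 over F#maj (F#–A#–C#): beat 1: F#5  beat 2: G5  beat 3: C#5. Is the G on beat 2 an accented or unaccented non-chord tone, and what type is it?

The harmony at that moment is F# major triad (F#, A#, C#); G5 is not a chord tone.
It is approached by step up from F#5 and left by leap down to C#5.
Step in, leap out — an escape tone.
It falls on a weak beat, so it is unaccented.

Unaccented escape tone.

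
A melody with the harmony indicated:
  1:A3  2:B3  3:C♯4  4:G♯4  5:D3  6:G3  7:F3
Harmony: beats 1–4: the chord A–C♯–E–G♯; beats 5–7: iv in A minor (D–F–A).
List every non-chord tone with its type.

The harmony at that moment is A major seventh chord (A, C♯, E, G♯); B3 is not a chord tone.
It is approached by step up from A3 and left by step up to C♯4.
Step in, step out in the same direction — a passing tone.
The harmony at that moment is D minor triad (D, F, A); G3 is not a chord tone.
It is approached by leap up from D3 and left by step down to F3.
Leap in, step out — an appoggiatura.

B3 (beat 2) — passing tone; G3 (beat 6) — appoggiatura.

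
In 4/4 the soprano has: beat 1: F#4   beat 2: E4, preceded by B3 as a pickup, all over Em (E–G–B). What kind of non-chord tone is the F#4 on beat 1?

The harmony at that moment is E minor triad (E, G, B); F#4 is not a chord tone.
It is approached by leap up from B3 and left by step down to E4.
Leap in, step out, metrically accented — an appoggiatura.

Appoggiatura.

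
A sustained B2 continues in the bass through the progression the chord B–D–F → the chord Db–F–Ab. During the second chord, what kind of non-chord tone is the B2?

Pedal tone (pedal point).

The harmony at that moment is Db major triad (Db, F, Ab); B2 is not a chord tone.
It is held over (the same pitch as the preceding B2) and then sustained as the same pitch into the next harmony.
Sustained through a change of harmony — a pedal tone.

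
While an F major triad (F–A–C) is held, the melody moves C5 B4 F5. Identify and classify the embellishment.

B4 is an escape tone.

The harmony at that moment is F major triad (F, A, C); B4 is not a chord tone.
It is approached by step down from C5 and left by leap up to F5.
Step in, leap out — an escape tone.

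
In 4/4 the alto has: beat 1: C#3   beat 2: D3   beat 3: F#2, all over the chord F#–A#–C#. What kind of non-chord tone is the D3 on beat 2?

Escape tone.

The harmony at that moment is F# major triad (F#, A#, C#); D3 is not a chord tone.
It is approached by step up from C#3 and left by leap down to F#2.
Step in, leap out, on a weak beat — an escape tone.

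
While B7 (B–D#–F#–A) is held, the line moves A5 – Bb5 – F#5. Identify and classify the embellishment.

The harmony at that moment is B dominant seventh chord (B, D#, F#, A); Bb5 is not a chord tone.
It is approached by step up from A5 and left by leap down to F#5.
Step in, leap out — an escape tone.

Bb5 is an escape tone.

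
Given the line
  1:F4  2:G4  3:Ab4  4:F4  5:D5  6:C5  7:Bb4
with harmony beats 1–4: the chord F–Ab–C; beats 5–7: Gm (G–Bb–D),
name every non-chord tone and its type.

G4 (beat 2) — passing tone; C5 (beat 6) — passing tone.

The harmony at that moment is F minor triad (F, Ab, C); G4 is not a chord tone.
It is approached by step up from F4 and left by step up to Ab4.
Step in, step out in the same direction — a passing tone.
The harmony at that moment is G minor triad (G, Bb, D); C5 is not a chord tone.
It is approached by step down from D5 and left by step down to Bb4.
Step in, step out in the same direction — a passing tone.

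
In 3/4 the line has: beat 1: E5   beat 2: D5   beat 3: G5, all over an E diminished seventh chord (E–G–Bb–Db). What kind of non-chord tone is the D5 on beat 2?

Escape tone.

The harmony at that moment is E diminished seventh chord (E, G, Bb, Db); D5 is not a chord tone.
It is approached by step down from E5 and left by leap up to G5.
Step in, leap out, on a weak beat — an escape tone.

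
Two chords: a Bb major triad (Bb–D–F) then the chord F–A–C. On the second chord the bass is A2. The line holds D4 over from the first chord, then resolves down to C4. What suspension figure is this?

4–3 suspension.

At the second chord the bass is A2. The suspended D4 lies a fourth above the bass; after resolving down by step to C4, the interval above the bass becomes a third.
Suspension figures are named by those two intervals: 4–3.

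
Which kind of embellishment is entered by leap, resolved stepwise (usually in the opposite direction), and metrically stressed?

Appoggiatura.

Approach: by leap. Departure: by step. Metric position: strong.
Leap in, step out, in a metrically strong position — an appoggiatura. (It is the mirror image of the escape tone, which steps in and leaps out from a weak position.)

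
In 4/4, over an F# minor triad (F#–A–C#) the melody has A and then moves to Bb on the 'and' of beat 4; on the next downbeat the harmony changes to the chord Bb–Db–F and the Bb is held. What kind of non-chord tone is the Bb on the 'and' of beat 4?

Anticipation.

The harmony at that moment is F# minor triad (F#, A, C#); Bb is not a chord tone.
It is approached by step up from A and then sustained as the same pitch into the next harmony.
Arriving early and becoming a chord tone when the harmony changes — an anticipation.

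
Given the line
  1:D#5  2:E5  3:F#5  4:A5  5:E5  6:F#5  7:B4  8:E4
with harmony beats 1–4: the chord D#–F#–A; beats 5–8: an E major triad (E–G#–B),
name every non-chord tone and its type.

The harmony at that moment is D# diminished triad (D#, F#, A); E5 is not a chord tone.
It is approached by step up from D#5 and left by step up to F#5.
Step in, step out in the same direction — a passing tone.
The harmony at that moment is E major triad (E, G#, B); F#5 is not a chord tone.
It is approached by step up from E5 and left by leap down to B4.
Step in, leap out — an escape tone.

E5 (beat 2) — passing tone; F#5 (beat 6) — escape tone.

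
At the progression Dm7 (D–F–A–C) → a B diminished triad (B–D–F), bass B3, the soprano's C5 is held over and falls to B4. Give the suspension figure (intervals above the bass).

At the second chord the bass is B3. The suspended C5 lies a ninth above the bass; after resolving down by step to B4, the interval above the bass becomes an octave.
Suspension figures are named by those two intervals: 9–8.

9–8 suspension.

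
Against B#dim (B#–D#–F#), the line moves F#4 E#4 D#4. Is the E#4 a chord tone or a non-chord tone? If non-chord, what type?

The harmony at that moment is B# diminished triad (B#, D#, F#); E#4 is not a chord tone.
It is approached by step down from F#4 and left by step down to D#4.
Step in, step out in the same direction — a passing tone.

Non-chord tone — a passing tone.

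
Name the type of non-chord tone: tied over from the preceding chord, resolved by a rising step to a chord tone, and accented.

Retardation.

Approach: by preparation — the pitch is first a chord tone, then held (tied or repeated) while the harmony changes under it. Departure: up by step. Metric position: strong.
A prepared dissonance that resolves upward by step — a retardation. (The same figure resolving downward would be a suspension.)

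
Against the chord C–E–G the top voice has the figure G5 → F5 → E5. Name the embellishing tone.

The harmony at that moment is C major triad (C, E, G); F5 is not a chord tone.
It is approached by step down from G5 and left by step down to E5.
Step in, step out in the same direction — a passing tone.

F5 is a passing tone.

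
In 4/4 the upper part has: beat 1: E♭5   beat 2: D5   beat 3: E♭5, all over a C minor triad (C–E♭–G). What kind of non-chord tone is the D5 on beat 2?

Lower neighbor tone.

The harmony at that moment is C minor triad (C, E♭, G); D5 is not a chord tone.
It is approached by step down from E♭5 and left by step up to E♭5.
Step away and step back to the same note — a neighbor tone (lower neighbor).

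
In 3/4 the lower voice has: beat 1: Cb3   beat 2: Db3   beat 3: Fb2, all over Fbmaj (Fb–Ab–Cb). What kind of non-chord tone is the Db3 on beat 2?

Escape tone.

The harmony at that moment is Fb major triad (Fb, Ab, Cb); Db3 is not a chord tone.
It is approached by step up from Cb3 and left by leap down to Fb2.
Step in, leap out, on a weak beat — an escape tone.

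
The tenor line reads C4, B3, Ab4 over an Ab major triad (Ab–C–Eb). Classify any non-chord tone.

The harmony at that moment is Ab major triad (Ab, C, Eb); B3 is not a chord tone.
It is approached by step down from C4 and left by leap up to Ab4.
Step in, leap out — an escape tone.

B3 is an escape tone.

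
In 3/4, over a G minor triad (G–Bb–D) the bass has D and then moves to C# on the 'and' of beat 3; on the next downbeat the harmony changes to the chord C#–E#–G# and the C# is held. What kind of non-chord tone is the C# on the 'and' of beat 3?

Anticipation.

The harmony at that moment is G minor triad (G, Bb, D); C# is not a chord tone.
It is approached by step down from D and then sustained as the same pitch into the next harmony.
Arriving early and becoming a chord tone when the harmony changes — an anticipation.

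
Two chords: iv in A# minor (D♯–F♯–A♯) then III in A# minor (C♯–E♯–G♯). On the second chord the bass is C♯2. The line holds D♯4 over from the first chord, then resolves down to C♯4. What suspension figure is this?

9–8 suspension.

At the second chord the bass is C♯2. The suspended D♯4 lies a ninth above the bass; after resolving down by step to C♯4, the interval above the bass becomes an octave.
Suspension figures are named by those two intervals: 9–8.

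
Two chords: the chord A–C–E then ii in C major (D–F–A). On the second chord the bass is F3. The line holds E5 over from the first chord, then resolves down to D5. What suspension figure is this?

7–6 suspension.

At the second chord the bass is F3. The suspended E5 lies a seventh above the bass; after resolving down by step to D5, the interval above the bass becomes a sixth.
Suspension figures are named by those two intervals: 7–6.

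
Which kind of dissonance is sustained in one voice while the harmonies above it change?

Approach: none. Departure: none — a single pitch is sustained while the chords change around it, passing through harmonies that do not contain it.
No melodic motion at all; the dissonance is created entirely by the moving harmonies against the stationary note — a pedal tone (pedal point).

Pedal tone.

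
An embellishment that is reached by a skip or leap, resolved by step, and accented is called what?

Appoggiatura.

Approach: by leap. Departure: by step. Metric position: strong.
Leap in, step out, in a metrically strong position — an appoggiatura. (It is the mirror image of the escape tone, which steps in and leaps out from a weak position.)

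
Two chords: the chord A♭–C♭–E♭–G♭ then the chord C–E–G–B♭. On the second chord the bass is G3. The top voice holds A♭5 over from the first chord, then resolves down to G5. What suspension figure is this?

At the second chord the bass is G3. The suspended A♭5 lies a ninth above the bass; after resolving down by step to G5, the interval above the bass becomes an octave.
Suspension figures are named by those two intervals: 9–8.

9–8 suspension.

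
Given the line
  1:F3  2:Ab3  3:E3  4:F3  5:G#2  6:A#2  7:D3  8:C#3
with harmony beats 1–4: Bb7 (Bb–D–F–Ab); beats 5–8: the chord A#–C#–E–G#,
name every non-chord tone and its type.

The harmony at that moment is Bb dominant seventh chord (Bb, D, F, Ab); E3 is not a chord tone.
It is approached by leap down from Ab3 and left by step up to F3.
Leap in, step out — an appoggiatura.
The harmony at that moment is A# half-diminished seventh chord (A#, C#, E, G#); D3 is not a chord tone.
It is approached by leap up from A#2 and left by step down to C#3.
Leap in, step out — an appoggiatura.

E3 (beat 3) — appoggiatura; D3 (beat 7) — appoggiatura.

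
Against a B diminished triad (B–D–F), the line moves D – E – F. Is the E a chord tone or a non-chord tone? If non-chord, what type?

Non-chord tone — a passing tone.

The harmony at that moment is B diminished triad (B, D, F); E is not a chord tone.
It is approached by step up from D and left by step up to F.
Step in, step out in the same direction — a passing tone.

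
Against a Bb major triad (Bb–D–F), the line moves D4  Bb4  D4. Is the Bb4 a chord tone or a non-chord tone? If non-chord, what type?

Chord tone (the root of Bb major triad).

Bb major triad contains Bb, D, F; Bb is the root, so it is a chord tone.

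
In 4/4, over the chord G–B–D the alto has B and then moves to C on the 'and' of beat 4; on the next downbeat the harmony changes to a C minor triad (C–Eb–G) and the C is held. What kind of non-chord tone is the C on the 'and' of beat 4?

Anticipation.

The harmony at that moment is G major triad (G, B, D); C is not a chord tone.
It is approached by step up from B and then sustained as the same pitch into the next harmony.
Arriving early and becoming a chord tone when the harmony changes — an anticipation.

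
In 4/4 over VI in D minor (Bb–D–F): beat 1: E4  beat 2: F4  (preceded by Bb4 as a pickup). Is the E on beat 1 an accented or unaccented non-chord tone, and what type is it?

The harmony at that moment is Bb major triad (Bb, D, F); E4 is not a chord tone.
It is approached by leap down from Bb4 and left by step up to F4.
Leap in, step out — an appoggiatura.
It falls on the downbeat, so it is accented.

Accented appoggiatura.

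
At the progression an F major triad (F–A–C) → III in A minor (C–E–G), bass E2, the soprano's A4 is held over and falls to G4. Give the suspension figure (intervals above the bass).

At the second chord the bass is E2. The suspended A4 lies a fourth above the bass; after resolving down by step to G4, the interval above the bass becomes a third.
Suspension figures are named by those two intervals: 4–3.

4–3 suspension.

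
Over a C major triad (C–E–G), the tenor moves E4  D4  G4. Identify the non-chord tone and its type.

The harmony at that moment is C major triad (C, E, G); D4 is not a chord tone.
It is approached by step down from E4 and left by leap up to G4.
Step in, leap out — an escape tone.

D4 is an escape tone.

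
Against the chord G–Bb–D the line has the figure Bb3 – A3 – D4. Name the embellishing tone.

A3 is an escape tone.

The harmony at that moment is G minor triad (G, Bb, D); A3 is not a chord tone.
It is approached by step down from Bb3 and left by leap up to D4.
Step in, leap out — an escape tone.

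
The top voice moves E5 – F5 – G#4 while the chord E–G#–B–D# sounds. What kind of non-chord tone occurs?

F5 is an escape tone.

The harmony at that moment is E major seventh chord (E, G#, B, D#); F5 is not a chord tone.
It is approached by step up from E5 and left by leap down to G#4.
Step in, leap out — an escape tone.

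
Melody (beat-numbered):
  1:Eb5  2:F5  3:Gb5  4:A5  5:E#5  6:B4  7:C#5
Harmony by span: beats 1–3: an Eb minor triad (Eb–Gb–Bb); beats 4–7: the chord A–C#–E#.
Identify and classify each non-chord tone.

F5 (beat 2) — passing tone; B4 (beat 6) — appoggiatura.

The harmony at that moment is Eb minor triad (Eb, Gb, Bb); F5 is not a chord tone.
It is approached by step up from Eb5 and left by step up to Gb5.
Step in, step out in the same direction — a passing tone.
The harmony at that moment is A augmented triad (A, C#, E#); B4 is not a chord tone.
It is approached by leap down from E#5 and left by step up to C#5.
Leap in, step out — an appoggiatura.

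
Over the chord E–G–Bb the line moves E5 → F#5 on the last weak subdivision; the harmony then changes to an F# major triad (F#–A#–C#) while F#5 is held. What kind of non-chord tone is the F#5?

The harmony at that moment is E diminished triad (E, G, Bb); F#5 is not a chord tone.
It is approached by step up from E5 and then sustained as the same pitch into the next harmony.
Arriving early and becoming a chord tone when the harmony changes — an anticipation.

F#5 is an anticipation.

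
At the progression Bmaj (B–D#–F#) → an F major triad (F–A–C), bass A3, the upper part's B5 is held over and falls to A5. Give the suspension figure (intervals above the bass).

9–8 suspension.

At the second chord the bass is A3. The suspended B5 lies a ninth above the bass; after resolving down by step to A5, the interval above the bass becomes an octave.
Suspension figures are named by those two intervals: 9–8.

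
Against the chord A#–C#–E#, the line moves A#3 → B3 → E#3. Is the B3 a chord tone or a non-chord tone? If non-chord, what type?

The harmony at that moment is A# minor triad (A#, C#, E#); B3 is not a chord tone.
It is approached by step up from A#3 and left by leap down to E#3.
Step in, leap out — an escape tone.

Non-chord tone — an escape tone.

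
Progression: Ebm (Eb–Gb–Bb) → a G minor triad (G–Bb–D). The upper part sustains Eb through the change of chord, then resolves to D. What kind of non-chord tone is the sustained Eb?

Eb is a suspension.

The harmony at that moment is G minor triad (G, Bb, D); Eb is not a chord tone.
It is held over (the same pitch as the preceding Eb) and left by step down to D.
Held over from the previous chord and resolving down by step — a suspension.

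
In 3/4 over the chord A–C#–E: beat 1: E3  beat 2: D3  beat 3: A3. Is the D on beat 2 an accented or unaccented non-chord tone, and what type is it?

The harmony at that moment is A major triad (A, C#, E); D3 is not a chord tone.
It is approached by step down from E3 and left by leap up to A3.
Step in, leap out — an escape tone.
It falls on a weak beat, so it is unaccented.

Unaccented escape tone.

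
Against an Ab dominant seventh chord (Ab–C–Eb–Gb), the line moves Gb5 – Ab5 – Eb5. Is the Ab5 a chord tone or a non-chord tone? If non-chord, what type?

Chord tone (the root of Ab dominant seventh chord).

Ab dominant seventh chord contains Ab, C, Eb, Gb; Ab is the root, so it is a chord tone.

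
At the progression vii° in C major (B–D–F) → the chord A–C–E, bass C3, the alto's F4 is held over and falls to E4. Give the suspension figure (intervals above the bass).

4–3 suspension.

At the second chord the bass is C3. The suspended F4 lies a fourth above the bass; after resolving down by step to E4, the interval above the bass becomes a third.
Suspension figures are named by those two intervals: 4–3.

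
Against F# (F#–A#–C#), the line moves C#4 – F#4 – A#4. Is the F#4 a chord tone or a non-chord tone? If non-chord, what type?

F# major triad contains F#, A#, C#; F# is the root, so it is a chord tone.

Chord tone (the root of F# major triad).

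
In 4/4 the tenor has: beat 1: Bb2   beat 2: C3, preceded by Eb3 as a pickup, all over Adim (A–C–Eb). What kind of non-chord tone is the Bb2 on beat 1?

The harmony at that moment is A diminished triad (A, C, Eb); Bb2 is not a chord tone.
It is approached by leap down from Eb3 and left by step up to C3.
Leap in, step out, metrically accented — an appoggiatura.

Appoggiatura.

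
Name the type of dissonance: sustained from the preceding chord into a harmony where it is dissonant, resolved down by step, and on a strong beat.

Approach: by preparation — the pitch is first a chord tone, then held (tied or repeated) while the harmony changes under it. Departure: down by step. Metric position: strong.
A prepared dissonance that resolves downward by step — a suspension. (The same figure resolving upward would be a retardation.)

Suspension.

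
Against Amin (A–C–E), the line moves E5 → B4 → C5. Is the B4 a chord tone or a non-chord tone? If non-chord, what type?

Non-chord tone — an appoggiatura.

The harmony at that moment is A minor triad (A, C, E); B4 is not a chord tone.
It is approached by leap down from E5 and left by step up to C5.
Leap in, step out — an appoggiatura.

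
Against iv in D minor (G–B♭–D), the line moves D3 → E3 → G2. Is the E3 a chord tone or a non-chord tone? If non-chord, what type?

Non-chord tone — an escape tone.

The harmony at that moment is G minor triad (G, B♭, D); E3 is not a chord tone.
It is approached by step up from D3 and left by leap down to G2.
Step in, leap out — an escape tone.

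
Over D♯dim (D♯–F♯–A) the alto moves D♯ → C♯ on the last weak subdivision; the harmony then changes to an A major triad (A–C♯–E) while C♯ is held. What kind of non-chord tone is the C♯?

The harmony at that moment is D♯ diminished triad (D♯, F♯, A); C♯ is not a chord tone.
It is approached by step down from D♯ and then sustained as the same pitch into the next harmony.
Arriving early and becoming a chord tone when the harmony changes — an anticipation.

C♯ is an anticipation.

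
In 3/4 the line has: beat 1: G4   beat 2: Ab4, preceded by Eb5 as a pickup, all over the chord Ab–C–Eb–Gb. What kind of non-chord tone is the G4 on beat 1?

The harmony at that moment is Ab dominant seventh chord (Ab, C, Eb, Gb); G4 is not a chord tone.
It is approached by leap down from Eb5 and left by step up to Ab4.
Leap in, step out, metrically accented — an appoggiatura.

Appoggiatura.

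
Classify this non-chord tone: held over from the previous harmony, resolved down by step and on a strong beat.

Suspension.

Approach: by preparation — the pitch is first a chord tone, then held (tied or repeated) while the harmony changes under it. Departure: down by step. Metric position: strong.
A prepared dissonance that resolves downward by step — a suspension. (The same figure resolving upward would be a retardation.)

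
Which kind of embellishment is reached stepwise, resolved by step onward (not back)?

Approach: by step. Departure: by step, continuing in the same direction.
Stepwise on both sides with no change of direction means the note fills in the space between two different chord tones — a passing tone. (Had it turned back to its starting note it would be a neighbor tone instead.)

Passing tone.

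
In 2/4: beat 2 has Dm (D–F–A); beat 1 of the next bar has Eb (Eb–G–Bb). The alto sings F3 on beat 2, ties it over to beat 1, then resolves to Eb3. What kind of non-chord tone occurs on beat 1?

Suspension.

The harmony at that moment is Eb major triad (Eb, G, Bb); F3 is not a chord tone.
It is held over (the same pitch as the preceding F3) and left by step down to Eb3.
Held over from the previous chord and resolving down by step — a suspension.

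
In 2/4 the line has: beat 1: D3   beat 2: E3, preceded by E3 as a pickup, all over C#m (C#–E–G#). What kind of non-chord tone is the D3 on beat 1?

Lower neighbor tone.

The harmony at that moment is C# minor triad (C#, E, G#); D3 is not a chord tone.
It is approached by step down from E3 and left by step up to E3.
Step away and step back to the same note — a neighbor tone (lower neighbor).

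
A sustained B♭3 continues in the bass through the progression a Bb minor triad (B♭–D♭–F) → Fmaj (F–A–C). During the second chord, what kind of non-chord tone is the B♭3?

The harmony at that moment is F major triad (F, A, C); B♭3 is not a chord tone.
It is held over (the same pitch as the preceding B♭3) and then sustained as the same pitch into the next harmony.
Sustained through a change of harmony — a pedal tone.

Pedal tone (pedal point).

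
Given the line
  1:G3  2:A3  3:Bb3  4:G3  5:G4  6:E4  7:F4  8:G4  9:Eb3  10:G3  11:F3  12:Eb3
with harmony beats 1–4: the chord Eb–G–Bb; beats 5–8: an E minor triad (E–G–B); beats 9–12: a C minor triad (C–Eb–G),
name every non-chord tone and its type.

The harmony at that moment is Eb major triad (Eb, G, Bb); A3 is not a chord tone.
It is approached by step up from G3 and left by step up to Bb3.
Step in, step out in the same direction — a passing tone.
The harmony at that moment is E minor triad (E, G, B); F4 is not a chord tone.
It is approached by step up from E4 and left by step up to G4.
Step in, step out in the same direction — a passing tone.
The harmony at that moment is C minor triad (C, Eb, G); F3 is not a chord tone.
It is approached by step down from G3 and left by step down to Eb3.
Step in, step out in the same direction — a passing tone.

A3 (beat 2) — passing tone; F4 (beat 7) — passing tone; F3 (beat 11) — passing tone.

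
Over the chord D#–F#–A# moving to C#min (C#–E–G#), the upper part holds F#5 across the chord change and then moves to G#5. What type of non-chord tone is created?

F#5 is a retardation.

The harmony at that moment is C# minor triad (C#, E, G#); F#5 is not a chord tone.
It is held over (the same pitch as the preceding F#5) and left by step up to G#5.
Held over from the previous chord and resolving up by step — a retardation.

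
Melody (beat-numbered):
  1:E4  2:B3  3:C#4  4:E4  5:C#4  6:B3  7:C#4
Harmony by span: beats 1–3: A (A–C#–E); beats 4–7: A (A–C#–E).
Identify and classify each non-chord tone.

B3 (beat 2) — appoggiatura; B3 (beat 6) — neighbor tone.

The harmony at that moment is A major triad (A, C#, E); B3 is not a chord tone.
It is approached by leap down from E4 and left by step up to C#4.
Leap in, step out — an appoggiatura.
The harmony at that moment is A major triad (A, C#, E); B3 is not a chord tone.
It is approached by step down from C#4 and left by step up to C#4.
Step away and step back to the same note — a neighbor tone (lower neighbor).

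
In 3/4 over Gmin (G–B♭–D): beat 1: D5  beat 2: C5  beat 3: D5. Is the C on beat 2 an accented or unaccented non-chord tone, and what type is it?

The harmony at that moment is G minor triad (G, B♭, D); C5 is not a chord tone.
It is approached by step down from D5 and left by step up to D5.
Step away and step back to the same note — a neighbor tone (lower neighbor).
It falls on a weak beat, so it is unaccented.

Unaccented neighbor tone.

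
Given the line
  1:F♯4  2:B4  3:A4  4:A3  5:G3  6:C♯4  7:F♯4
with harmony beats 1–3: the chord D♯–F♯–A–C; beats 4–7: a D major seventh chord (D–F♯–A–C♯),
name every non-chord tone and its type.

The harmony at that moment is D♯ diminished seventh chord (D♯, F♯, A, C); B4 is not a chord tone.
It is approached by leap up from F♯4 and left by step down to A4.
Leap in, step out — an appoggiatura.
The harmony at that moment is D major seventh chord (D, F♯, A, C♯); G3 is not a chord tone.
It is approached by step down from A3 and left by leap up to C♯4.
Step in, leap out — an escape tone.

B4 (beat 2) — appoggiatura; G3 (beat 5) — escape tone.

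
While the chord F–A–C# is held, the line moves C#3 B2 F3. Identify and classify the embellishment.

The harmony at that moment is F augmented triad (F, A, C#); B2 is not a chord tone.
It is approached by step down from C#3 and left by leap up to F3.
Step in, leap out — an escape tone.

B2 is an escape tone.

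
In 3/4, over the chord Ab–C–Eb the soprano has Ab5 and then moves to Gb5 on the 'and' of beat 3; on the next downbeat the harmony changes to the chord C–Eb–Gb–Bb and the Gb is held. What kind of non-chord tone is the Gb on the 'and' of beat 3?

The harmony at that moment is Ab major triad (Ab, C, Eb); Gb5 is not a chord tone.
It is approached by step down from Ab5 and then sustained as the same pitch into the next harmony.
Arriving early and becoming a chord tone when the harmony changes — an anticipation.

Anticipation.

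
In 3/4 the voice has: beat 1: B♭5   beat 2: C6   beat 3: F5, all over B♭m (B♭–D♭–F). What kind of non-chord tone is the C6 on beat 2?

Escape tone.

The harmony at that moment is B♭ minor triad (B♭, D♭, F); C6 is not a chord tone.
It is approached by step up from B♭5 and left by leap down to F5.
Step in, leap out, on a weak beat — an escape tone.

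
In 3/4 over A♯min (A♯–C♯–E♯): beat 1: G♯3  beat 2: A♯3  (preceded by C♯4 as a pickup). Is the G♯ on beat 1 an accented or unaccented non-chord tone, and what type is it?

Accented appoggiatura.

The harmony at that moment is A♯ minor triad (A♯, C♯, E♯); G♯3 is not a chord tone.
It is approached by leap down from C♯4 and left by step up to A♯3.
Leap in, step out — an appoggiatura.
It falls on the downbeat, so it is accented.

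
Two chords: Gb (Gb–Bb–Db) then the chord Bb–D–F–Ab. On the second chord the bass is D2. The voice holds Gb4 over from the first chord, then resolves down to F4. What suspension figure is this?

4–3 suspension.

At the second chord the bass is D2. The suspended Gb4 lies a fourth above the bass; after resolving down by step to F4, the interval above the bass becomes a third.
Suspension figures are named by those two intervals: 4–3.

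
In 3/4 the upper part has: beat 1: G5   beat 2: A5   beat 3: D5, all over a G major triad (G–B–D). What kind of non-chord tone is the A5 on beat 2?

Escape tone.

The harmony at that moment is G major triad (G, B, D); A5 is not a chord tone.
It is approached by step up from G5 and left by leap down to D5.
Step in, leap out, on a weak beat — an escape tone.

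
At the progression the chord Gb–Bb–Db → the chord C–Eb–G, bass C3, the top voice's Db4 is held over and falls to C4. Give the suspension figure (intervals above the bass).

9–8 suspension.

At the second chord the bass is C3. The suspended Db4 lies a ninth above the bass; after resolving down by step to C4, the interval above the bass becomes an octave.
Suspension figures are named by those two intervals: 9–8.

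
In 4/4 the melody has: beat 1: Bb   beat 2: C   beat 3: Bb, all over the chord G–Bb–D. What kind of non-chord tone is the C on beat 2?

Upper neighbor tone.

The harmony at that moment is G minor triad (G, Bb, D); C is not a chord tone.
It is approached by step up from Bb and left by step down to Bb.
Step away and step back to the same note — a neighbor tone (upper neighbor).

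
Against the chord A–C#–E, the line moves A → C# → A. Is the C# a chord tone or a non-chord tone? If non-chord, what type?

Chord tone (the third of A major triad).

A major triad contains A, C#, E; C# is the third, so it is a chord tone.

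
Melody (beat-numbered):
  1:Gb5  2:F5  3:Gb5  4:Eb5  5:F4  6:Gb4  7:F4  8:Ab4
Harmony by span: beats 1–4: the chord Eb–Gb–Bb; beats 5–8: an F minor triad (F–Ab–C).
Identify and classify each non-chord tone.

F5 (beat 2) — neighbor tone; Gb4 (beat 6) — neighbor tone.

The harmony at that moment is Eb minor triad (Eb, Gb, Bb); F5 is not a chord tone.
It is approached by step down from Gb5 and left by step up to Gb5.
Step away and step back to the same note — a neighbor tone (lower neighbor).
The harmony at that moment is F minor triad (F, Ab, C); Gb4 is not a chord tone.
It is approached by step up from F4 and left by step down to F4.
Step away and step back to the same note — a neighbor tone (upper neighbor).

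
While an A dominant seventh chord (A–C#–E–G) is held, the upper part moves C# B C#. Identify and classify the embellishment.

The harmony at that moment is A dominant seventh chord (A, C#, E, G); B is not a chord tone.
It is approached by step down from C# and left by step up to C#.
Step away and step back to the same note — a neighbor tone (lower neighbor).

B is a neighbor tone.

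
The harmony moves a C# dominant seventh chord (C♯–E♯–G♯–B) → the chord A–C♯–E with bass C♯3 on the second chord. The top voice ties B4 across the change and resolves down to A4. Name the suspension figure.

7–6 suspension.

At the second chord the bass is C♯3. The suspended B4 lies a seventh above the bass; after resolving down by step to A4, the interval above the bass becomes a sixth.
Suspension figures are named by those two intervals: 7–6.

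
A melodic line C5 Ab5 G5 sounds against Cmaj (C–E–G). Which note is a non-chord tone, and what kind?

Ab5 is an appoggiatura.

The harmony at that moment is C major triad (C, E, G); Ab5 is not a chord tone.
It is approached by leap up from C5 and left by step down to G5.
Leap in, step out — an appoggiatura.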